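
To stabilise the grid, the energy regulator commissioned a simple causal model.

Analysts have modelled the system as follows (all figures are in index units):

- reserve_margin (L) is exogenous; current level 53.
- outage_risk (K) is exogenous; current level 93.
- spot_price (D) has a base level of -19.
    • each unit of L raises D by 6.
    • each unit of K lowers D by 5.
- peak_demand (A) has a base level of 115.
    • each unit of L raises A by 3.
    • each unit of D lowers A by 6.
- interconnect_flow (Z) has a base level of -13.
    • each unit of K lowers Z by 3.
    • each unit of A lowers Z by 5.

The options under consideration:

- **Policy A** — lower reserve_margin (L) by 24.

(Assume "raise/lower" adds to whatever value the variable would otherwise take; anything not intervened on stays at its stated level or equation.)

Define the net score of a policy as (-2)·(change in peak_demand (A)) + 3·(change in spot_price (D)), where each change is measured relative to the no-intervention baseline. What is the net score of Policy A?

-2016

Baseline:
  L = 53
  K = 93
  D = -19 + 6·53 − 5·93 = -166
  A = 115 + 3·53 − 6·(-166) = 1270
Policy A (L − 24):
  L = 53 − 24 = 29
  K = 93
  D = -19 + 6·29 − 5·93 = -310
  A = 115 + 3·29 − 6·(-310) = 2062
ΔA = 2062 − 1270 = 792; ΔD = -310 − (-166) = -144
Score = (-2)·792 + 3·(-144) = -2016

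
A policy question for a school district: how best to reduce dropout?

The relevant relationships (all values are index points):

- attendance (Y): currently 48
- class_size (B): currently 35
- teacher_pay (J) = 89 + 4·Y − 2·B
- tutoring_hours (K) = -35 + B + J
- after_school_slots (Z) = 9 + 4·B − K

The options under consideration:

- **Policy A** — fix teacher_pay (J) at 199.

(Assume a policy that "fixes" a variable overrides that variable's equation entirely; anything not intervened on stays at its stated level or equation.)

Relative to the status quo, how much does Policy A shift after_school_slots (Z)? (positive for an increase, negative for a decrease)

12

Baseline:
  Y = 48
  B = 35
  J = 89 + 4·48 − 2·35 = 211
  K = -35 + 35 + 211 = 211
  Z = 9 + 4·35 − 211 = -62
Policy A (J := 199):
  Y = 48
  B = 35
  J = 199
  K = -35 + 35 + 199 = 199
  Z = 9 + 4·35 − 199 = -50
Change in Z: -50 − (-62) = 12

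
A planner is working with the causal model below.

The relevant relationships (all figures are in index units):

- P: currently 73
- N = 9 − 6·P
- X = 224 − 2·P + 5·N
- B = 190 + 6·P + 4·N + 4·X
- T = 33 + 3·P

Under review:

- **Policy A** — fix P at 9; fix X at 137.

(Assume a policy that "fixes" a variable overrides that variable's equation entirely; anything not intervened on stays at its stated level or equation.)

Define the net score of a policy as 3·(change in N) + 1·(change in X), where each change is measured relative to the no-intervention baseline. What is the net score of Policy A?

3356

Baseline:
  P = 73
  N = 9 − 6·73 = -429
  X = 224 − 2·73 + 5·(-429) = -2067
Policy A (P := 9, X := 137):
  P = 9
  N = 9 − 6·9 = -45
  X = 137
ΔN = -45 − (-429) = 384; ΔX = 137 − (-2067) = 2204
Score = 3·384 + 1·2204 = 3356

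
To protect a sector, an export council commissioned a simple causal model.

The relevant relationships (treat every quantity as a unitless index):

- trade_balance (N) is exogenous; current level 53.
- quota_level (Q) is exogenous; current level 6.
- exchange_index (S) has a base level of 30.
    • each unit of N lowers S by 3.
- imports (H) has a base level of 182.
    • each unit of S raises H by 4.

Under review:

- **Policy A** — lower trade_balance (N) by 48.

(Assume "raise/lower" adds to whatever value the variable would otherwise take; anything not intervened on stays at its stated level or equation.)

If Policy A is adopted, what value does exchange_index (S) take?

15

Policy A (N − 48):
  N = 53 − 48 = 5
  S = 30 − 3·5 = 15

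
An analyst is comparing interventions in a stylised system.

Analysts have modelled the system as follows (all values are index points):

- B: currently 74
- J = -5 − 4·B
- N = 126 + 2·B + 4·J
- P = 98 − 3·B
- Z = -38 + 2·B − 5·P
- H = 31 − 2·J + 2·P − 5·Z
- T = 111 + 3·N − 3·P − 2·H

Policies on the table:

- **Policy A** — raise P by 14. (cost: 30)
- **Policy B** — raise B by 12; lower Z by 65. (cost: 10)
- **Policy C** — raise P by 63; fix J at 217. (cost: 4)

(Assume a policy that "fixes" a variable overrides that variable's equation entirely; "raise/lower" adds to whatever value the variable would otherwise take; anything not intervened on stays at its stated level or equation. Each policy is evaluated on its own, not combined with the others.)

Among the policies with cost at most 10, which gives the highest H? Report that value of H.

Policy B (B + 12, Z − 65):
  B = 74 + 12 = 86
  J = -5 − 4·86 = -349
  P = 98 − 3·86 = -160
  Z = -38 + 2·86 − 5·(-160) (−65 from intervention) = 869
  H = 31 − 2·(-349) + 2·(-160) − 5·869 = -3936
Policy C (P + 63, J := 217):
  B = 74
  J = 217
  P = 98 − 3·74 (+63 from intervention) = -61
  Z = -38 + 2·74 − 5·(-61) = 415
  H = 31 − 2·217 + 2·(-61) − 5·415 = -2600
Comparing — Policy B: H=-3936, Policy C: H=-2600. Highest is -2600 (Policy C).

-2600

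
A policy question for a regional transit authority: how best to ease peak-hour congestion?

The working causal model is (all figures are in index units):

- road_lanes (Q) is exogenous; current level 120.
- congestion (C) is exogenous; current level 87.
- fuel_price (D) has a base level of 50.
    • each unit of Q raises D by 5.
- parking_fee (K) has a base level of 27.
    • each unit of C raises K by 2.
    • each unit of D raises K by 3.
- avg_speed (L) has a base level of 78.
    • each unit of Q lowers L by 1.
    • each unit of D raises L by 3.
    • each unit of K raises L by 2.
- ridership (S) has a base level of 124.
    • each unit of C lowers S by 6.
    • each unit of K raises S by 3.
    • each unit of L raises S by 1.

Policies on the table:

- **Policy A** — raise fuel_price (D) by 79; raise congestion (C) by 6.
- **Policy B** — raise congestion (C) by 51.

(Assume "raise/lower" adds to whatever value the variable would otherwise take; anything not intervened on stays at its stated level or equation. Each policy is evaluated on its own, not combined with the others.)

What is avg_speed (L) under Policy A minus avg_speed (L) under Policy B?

531

Policy A (D + 79, C + 6):
  Q = 120
  C = 87 + 6 = 93
  D = 50 + 5·120 (+79 from intervention) = 729
  K = 27 + 2·93 + 3·729 = 2400
  L = 78 − 120 + 3·729 + 2·2400 = 6945
Policy B (C + 51):
  Q = 120
  C = 87 + 51 = 138
  D = 50 + 5·120 = 650
  K = 27 + 2·138 + 3·650 = 2253
  L = 78 − 120 + 3·650 + 2·2253 = 6414
L: 6945 − 6414 = 531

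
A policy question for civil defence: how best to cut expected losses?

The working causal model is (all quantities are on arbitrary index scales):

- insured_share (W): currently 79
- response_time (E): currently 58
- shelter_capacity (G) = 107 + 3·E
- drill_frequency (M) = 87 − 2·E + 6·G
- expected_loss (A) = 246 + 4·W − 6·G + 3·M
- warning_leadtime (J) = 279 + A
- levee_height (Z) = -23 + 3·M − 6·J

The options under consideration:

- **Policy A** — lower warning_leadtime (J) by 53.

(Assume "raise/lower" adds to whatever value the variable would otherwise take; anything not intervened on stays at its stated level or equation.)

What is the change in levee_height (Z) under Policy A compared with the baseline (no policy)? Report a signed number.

318

Baseline:
  W = 79
  E = 58
  G = 107 + 3·58 = 281
  M = 87 − 2·58 + 6·281 = 1657
  A = 246 + 4·79 − 6·281 + 3·1657 = 3847
  J = 279 + 3847 = 4126
  Z = -23 + 3·1657 − 6·4126 = -19808
Policy A (J − 53):
  W = 79
  E = 58
  G = 107 + 3·58 = 281
  M = 87 − 2·58 + 6·281 = 1657
  A = 246 + 4·79 − 6·281 + 3·1657 = 3847
  J = 279 + 3847 (−53 from intervention) = 4073
  Z = -23 + 3·1657 − 6·4073 = -19490
Change in Z: -19490 − (-19808) = 318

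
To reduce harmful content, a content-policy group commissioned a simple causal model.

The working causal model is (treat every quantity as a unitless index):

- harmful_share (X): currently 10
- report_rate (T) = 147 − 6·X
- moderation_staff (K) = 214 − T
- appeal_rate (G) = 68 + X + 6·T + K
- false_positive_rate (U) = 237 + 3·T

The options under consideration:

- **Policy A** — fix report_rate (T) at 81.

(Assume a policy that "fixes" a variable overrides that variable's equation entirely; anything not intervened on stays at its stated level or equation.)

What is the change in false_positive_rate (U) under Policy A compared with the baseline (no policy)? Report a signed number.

Baseline:
  X = 10
  T = 147 − 6·10 = 87
  U = 237 + 3·87 = 498
Policy A (T := 81):
  X = 10
  T = 81
  U = 237 + 3·81 = 480
Change in U: 480 − 498 = -18

-18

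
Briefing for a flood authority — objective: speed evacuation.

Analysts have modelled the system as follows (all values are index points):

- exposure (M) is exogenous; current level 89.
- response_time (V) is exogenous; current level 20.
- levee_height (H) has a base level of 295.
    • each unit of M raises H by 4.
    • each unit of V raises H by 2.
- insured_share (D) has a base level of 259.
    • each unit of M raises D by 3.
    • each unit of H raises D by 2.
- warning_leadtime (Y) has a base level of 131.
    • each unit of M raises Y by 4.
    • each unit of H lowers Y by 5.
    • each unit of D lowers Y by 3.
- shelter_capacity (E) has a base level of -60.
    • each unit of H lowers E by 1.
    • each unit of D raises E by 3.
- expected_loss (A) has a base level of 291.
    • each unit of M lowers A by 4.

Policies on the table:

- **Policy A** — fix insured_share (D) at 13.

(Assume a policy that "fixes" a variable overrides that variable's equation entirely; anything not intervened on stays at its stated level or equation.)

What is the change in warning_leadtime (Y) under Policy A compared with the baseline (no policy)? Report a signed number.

Baseline:
  M = 89
  V = 20
  H = 295 + 4·89 + 2·20 = 691
  D = 259 + 3·89 + 2·691 = 1908
  Y = 131 + 4·89 − 5·691 − 3·1908 = -8692
Policy A (D := 13):
  M = 89
  V = 20
  H = 295 + 4·89 + 2·20 = 691
  D = 13
  Y = 131 + 4·89 − 5·691 − 3·13 = -3007
Change in Y: -3007 − (-8692) = 5685

5685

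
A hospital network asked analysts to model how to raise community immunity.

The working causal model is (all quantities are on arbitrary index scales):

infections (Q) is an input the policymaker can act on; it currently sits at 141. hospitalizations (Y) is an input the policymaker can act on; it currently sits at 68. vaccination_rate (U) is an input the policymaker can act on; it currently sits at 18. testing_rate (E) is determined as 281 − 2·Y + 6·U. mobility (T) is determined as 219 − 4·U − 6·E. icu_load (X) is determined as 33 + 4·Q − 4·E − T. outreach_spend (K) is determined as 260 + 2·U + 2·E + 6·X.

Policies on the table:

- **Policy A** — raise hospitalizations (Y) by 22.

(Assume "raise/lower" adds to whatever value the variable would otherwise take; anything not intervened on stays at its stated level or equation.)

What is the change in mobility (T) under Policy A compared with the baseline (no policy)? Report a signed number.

Baseline:
  Y = 68
  U = 18
  E = 281 − 2·68 + 6·18 = 253
  T = 219 − 4·18 − 6·253 = -1371
Policy A (Y + 22):
  Y = 68 + 22 = 90
  U = 18
  E = 281 − 2·90 + 6·18 = 209
  T = 219 − 4·18 − 6·209 = -1107
Change in T: -1107 − (-1371) = 264

264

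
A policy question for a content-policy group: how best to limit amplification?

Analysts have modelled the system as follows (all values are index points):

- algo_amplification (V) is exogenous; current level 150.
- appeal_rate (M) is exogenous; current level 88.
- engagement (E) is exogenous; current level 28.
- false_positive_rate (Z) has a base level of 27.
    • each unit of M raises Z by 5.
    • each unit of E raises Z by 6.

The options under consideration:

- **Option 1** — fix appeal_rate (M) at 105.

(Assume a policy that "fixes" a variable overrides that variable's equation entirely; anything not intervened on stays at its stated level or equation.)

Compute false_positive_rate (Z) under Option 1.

720

Option 1 (M := 105):
  M = 105
  E = 28
  Z = 27 + 5·105 + 6·28 = 720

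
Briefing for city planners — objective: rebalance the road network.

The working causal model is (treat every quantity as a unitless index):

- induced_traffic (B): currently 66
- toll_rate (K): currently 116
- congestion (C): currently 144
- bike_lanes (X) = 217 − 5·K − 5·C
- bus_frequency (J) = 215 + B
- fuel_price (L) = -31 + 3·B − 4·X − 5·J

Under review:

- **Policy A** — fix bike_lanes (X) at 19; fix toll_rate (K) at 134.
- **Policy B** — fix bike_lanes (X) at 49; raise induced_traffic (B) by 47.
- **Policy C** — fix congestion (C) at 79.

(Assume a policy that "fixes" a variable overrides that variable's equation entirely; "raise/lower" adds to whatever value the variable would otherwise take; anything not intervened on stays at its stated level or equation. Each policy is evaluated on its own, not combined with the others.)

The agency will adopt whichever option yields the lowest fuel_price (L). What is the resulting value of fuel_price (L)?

-1528

Policy A (X := 19, K := 134):
  B = 66
  K = 134
  C = 144
  X = 19
  J = 215 + 66 = 281
  L = -31 + 3·66 − 4·19 − 5·281 = -1314
Policy B (X := 49, B + 47):
  B = 66 + 47 = 113
  K = 116
  C = 144
  X = 49
  J = 215 + 113 = 328
  L = -31 + 3·113 − 4·49 − 5·328 = -1528
Policy C (C := 79):
  B = 66
  K = 116
  C = 79
  X = 217 − 5·116 − 5·79 = -758
  J = 215 + 66 = 281
  L = -31 + 3·66 − 4·(-758) − 5·281 = 1794
Comparing — Policy A: L=-1314, Policy B: L=-1528, Policy C: L=1794. Lowest is -1528 (Policy B).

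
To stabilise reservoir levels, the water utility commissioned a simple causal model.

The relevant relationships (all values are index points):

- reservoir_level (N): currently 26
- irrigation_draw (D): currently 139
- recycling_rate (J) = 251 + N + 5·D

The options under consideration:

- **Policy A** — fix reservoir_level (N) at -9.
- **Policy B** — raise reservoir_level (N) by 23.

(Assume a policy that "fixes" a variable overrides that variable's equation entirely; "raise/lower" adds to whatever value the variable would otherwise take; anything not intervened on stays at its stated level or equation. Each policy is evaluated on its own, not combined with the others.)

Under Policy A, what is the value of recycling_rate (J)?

937

Policy A (N := -9):
  N = -9
  D = 139
  J = 251 + (-9) + 5·139 = 937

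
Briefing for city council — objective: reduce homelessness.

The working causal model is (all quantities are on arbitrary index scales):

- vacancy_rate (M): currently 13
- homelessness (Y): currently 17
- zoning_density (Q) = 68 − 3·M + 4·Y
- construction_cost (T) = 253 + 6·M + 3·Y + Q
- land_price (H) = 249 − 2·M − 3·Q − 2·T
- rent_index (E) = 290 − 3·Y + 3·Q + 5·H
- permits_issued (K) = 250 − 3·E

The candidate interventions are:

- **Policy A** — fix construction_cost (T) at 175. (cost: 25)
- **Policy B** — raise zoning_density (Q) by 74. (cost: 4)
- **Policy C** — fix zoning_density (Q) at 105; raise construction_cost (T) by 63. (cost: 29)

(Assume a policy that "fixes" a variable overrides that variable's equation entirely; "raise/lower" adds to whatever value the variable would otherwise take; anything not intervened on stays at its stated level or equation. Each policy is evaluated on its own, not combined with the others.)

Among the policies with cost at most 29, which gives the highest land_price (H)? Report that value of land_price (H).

Policy A (T := 175):
  M = 13
  Y = 17
  Q = 68 − 3·13 + 4·17 = 97
  T = 175
  H = 249 − 2·13 − 3·97 − 2·175 = -418
Policy B (Q + 74):
  M = 13
  Y = 17
  Q = 68 − 3·13 + 4·17 (+74 from intervention) = 171
  T = 253 + 6·13 + 3·17 + 171 = 553
  H = 249 − 2·13 − 3·171 − 2·553 = -1396
Policy C (Q := 105, T + 63):
  M = 13
  Y = 17
  Q = 105
  T = 253 + 6·13 + 3·17 + 105 (+63 from intervention) = 550
  H = 249 − 2·13 − 3·105 − 2·550 = -1192
Comparing — Policy A: H=-418, Policy B: H=-1396, Policy C: H=-1192. Highest is -418 (Policy A).

-418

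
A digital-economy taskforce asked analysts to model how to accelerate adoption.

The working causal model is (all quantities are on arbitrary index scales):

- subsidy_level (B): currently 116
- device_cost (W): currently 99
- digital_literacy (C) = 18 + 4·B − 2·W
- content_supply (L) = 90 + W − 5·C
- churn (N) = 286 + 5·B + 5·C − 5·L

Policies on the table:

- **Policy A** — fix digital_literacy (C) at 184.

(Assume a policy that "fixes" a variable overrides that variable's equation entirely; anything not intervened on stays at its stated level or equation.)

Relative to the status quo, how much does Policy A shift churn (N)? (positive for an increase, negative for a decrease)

Baseline:
  B = 116
  W = 99
  C = 18 + 4·116 − 2·99 = 284
  L = 90 + 99 − 5·284 = -1231
  N = 286 + 5·116 + 5·284 − 5·(-1231) = 8441
Policy A (C := 184):
  B = 116
  W = 99
  C = 184
  L = 90 + 99 − 5·184 = -731
  N = 286 + 5·116 + 5·184 − 5·(-731) = 5441
Change in N: 5441 − 8441 = -3000

-3000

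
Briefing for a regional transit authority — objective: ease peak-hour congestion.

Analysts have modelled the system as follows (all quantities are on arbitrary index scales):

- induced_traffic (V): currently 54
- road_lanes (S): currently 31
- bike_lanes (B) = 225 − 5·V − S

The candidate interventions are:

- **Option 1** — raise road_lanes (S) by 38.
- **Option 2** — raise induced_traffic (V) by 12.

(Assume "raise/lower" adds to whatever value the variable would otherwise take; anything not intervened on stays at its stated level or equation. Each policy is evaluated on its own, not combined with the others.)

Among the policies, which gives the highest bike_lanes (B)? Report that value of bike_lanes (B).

-114

Option 1 (S + 38):
  V = 54
  S = 31 + 38 = 69
  B = 225 − 5·54 − 69 = -114
Option 2 (V + 12):
  V = 54 + 12 = 66
  S = 31
  B = 225 − 5·66 − 31 = -136
Comparing — Option 1: B=-114, Option 2: B=-136. Highest is -114 (Option 1).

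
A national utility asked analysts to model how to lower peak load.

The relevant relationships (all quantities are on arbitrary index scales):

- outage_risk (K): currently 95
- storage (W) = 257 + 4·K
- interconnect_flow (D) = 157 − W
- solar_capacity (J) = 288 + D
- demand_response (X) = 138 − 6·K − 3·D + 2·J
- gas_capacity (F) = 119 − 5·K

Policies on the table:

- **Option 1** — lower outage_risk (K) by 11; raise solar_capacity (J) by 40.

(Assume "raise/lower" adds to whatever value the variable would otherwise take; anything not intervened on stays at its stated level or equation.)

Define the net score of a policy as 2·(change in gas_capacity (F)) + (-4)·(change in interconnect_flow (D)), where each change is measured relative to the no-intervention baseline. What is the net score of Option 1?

-66

Baseline:
  K = 95
  W = 257 + 4·95 = 637
  D = 157 − 637 = -480
  F = 119 − 5·95 = -356
Option 1 (K − 11, J + 40):
  K = 95 − 11 = 84
  W = 257 + 4·84 = 593
  D = 157 − 593 = -436
  F = 119 − 5·84 = -301
ΔF = -301 − (-356) = 55; ΔD = -436 − (-480) = 44
Score = 2·55 + (-4)·44 = -66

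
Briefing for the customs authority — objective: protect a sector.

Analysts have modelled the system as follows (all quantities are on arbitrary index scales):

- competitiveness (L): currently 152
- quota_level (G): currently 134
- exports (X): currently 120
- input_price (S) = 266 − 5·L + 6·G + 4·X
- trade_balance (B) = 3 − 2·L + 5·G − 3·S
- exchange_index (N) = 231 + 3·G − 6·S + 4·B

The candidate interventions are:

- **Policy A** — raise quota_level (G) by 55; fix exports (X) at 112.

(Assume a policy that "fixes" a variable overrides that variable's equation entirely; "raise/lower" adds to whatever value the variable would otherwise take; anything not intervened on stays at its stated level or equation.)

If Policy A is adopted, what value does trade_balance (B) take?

Policy A (G + 55, X := 112):
  L = 152
  G = 134 + 55 = 189
  X = 112
  S = 266 − 5·152 + 6·189 + 4·112 = 1088
  B = 3 − 2·152 + 5·189 − 3·1088 = -2620

-2620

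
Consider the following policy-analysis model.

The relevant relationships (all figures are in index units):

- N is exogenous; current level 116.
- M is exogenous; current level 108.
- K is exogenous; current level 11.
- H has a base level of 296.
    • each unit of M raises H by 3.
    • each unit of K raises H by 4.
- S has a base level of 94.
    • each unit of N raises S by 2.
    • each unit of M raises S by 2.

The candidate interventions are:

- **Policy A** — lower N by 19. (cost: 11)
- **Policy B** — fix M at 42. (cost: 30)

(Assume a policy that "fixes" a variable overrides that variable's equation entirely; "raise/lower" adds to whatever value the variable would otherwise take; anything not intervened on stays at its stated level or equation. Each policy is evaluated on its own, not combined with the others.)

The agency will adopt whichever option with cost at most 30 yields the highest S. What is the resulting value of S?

504

Policy A (N − 19):
  N = 116 − 19 = 97
  M = 108
  S = 94 + 2·97 + 2·108 = 504
Policy B (M := 42):
  N = 116
  M = 42
  S = 94 + 2·116 + 2·42 = 410
Comparing — Policy A: S=504, Policy B: S=410. Highest is 504 (Policy A).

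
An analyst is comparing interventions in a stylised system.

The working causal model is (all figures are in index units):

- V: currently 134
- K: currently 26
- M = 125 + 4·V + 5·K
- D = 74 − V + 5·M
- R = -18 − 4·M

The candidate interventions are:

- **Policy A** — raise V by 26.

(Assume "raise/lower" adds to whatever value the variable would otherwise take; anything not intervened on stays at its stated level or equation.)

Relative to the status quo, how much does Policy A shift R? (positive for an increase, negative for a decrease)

Baseline:
  V = 134
  K = 26
  M = 125 + 4·134 + 5·26 = 791
  R = -18 − 4·791 = -3182
Policy A (V + 26):
  V = 134 + 26 = 160
  K = 26
  M = 125 + 4·160 + 5·26 = 895
  R = -18 − 4·895 = -3598
Change in R: -3598 − (-3182) = -416

-416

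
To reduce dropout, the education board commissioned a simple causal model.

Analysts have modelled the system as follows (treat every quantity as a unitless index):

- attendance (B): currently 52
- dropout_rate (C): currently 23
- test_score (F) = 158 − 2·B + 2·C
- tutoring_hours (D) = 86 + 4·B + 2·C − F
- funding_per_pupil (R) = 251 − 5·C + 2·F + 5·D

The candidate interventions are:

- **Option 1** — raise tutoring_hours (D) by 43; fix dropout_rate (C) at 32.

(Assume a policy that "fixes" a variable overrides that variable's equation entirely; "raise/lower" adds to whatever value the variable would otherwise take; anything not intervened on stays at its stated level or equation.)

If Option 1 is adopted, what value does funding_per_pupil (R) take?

Option 1 (D + 43, C := 32):
  B = 52
  C = 32
  F = 158 − 2·52 + 2·32 = 118
  D = 86 + 4·52 + 2·32 − 118 (+43 from intervention) = 283
  R = 251 − 5·32 + 2·118 + 5·283 = 1742

1742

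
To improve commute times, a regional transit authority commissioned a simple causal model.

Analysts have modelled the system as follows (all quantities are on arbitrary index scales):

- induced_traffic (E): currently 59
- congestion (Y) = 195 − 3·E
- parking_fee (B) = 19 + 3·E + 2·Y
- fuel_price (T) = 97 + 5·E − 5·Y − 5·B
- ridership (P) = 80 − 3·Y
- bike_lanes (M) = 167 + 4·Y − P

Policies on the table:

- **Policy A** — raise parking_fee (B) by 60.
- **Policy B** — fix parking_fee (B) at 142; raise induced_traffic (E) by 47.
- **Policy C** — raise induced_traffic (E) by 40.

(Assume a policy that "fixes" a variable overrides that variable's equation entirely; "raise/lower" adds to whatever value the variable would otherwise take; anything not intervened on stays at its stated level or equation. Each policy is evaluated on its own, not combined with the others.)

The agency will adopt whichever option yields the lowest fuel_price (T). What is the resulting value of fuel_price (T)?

-1158

Policy A (B + 60):
  E = 59
  Y = 195 − 3·59 = 18
  B = 19 + 3·59 + 2·18 (+60 from intervention) = 292
  T = 97 + 5·59 − 5·18 − 5·292 = -1158
Policy B (B := 142, E + 47):
  E = 59 + 47 = 106
  Y = 195 − 3·106 = -123
  B = 142
  T = 97 + 5·106 − 5·(-123) − 5·142 = 532
Policy C (E + 40):
  E = 59 + 40 = 99
  Y = 195 − 3·99 = -102
  B = 19 + 3·99 + 2·(-102) = 112
  T = 97 + 5·99 − 5·(-102) − 5·112 = 542
Comparing — Policy A: T=-1158, Policy B: T=532, Policy C: T=542. Lowest is -1158 (Policy A).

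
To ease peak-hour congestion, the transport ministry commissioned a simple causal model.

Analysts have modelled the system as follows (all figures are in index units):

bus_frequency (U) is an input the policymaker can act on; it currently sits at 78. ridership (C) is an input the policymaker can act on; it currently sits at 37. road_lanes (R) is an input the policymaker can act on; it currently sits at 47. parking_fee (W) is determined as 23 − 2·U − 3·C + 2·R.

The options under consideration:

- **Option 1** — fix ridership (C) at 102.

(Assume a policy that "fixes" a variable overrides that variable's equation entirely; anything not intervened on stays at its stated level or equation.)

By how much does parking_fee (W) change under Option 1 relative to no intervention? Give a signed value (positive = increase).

Baseline:
  U = 78
  C = 37
  R = 47
  W = 23 − 2·78 − 3·37 + 2·47 = -150
Option 1 (C := 102):
  U = 78
  C = 102
  R = 47
  W = 23 − 2·78 − 3·102 + 2·47 = -345
Change in W: -345 − (-150) = -195

-195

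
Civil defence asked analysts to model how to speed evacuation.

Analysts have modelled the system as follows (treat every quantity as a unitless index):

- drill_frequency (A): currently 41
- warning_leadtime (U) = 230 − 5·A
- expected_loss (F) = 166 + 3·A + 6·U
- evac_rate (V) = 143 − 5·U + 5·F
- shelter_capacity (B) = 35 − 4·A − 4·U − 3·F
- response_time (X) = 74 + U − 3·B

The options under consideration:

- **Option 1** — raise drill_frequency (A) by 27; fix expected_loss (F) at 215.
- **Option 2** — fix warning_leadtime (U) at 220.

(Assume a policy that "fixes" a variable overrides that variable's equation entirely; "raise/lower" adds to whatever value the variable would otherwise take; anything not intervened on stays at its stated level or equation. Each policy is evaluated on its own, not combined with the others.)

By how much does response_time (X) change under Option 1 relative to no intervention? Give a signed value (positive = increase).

-3447

Baseline:
  A = 41
  U = 230 − 5·41 = 25
  F = 166 + 3·41 + 6·25 = 439
  B = 35 − 4·41 − 4·25 − 3·439 = -1546
  X = 74 + 25 − 3·(-1546) = 4737
Option 1 (A + 27, F := 215):
  A = 41 + 27 = 68
  U = 230 − 5·68 = -110
  F = 215
  B = 35 − 4·68 − 4·(-110) − 3·215 = -442
  X = 74 + (-110) − 3·(-442) = 1290
Change in X: 1290 − 4737 = -3447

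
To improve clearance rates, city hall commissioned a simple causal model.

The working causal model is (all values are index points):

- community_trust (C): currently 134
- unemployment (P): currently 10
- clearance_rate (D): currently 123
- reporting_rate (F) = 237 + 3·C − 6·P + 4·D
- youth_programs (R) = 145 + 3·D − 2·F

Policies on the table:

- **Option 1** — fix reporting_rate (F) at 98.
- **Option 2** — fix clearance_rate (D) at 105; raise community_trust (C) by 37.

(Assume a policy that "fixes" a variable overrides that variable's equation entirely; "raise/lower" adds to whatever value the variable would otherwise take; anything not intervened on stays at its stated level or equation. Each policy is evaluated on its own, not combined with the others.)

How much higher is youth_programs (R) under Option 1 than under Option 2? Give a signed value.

2078

Option 1 (F := 98):
  C = 134
  P = 10
  D = 123
  F = 98
  R = 145 + 3·123 − 2·98 = 318
Option 2 (D := 105, C + 37):
  C = 134 + 37 = 171
  P = 10
  D = 105
  F = 237 + 3·171 − 6·10 + 4·105 = 1110
  R = 145 + 3·105 − 2·1110 = -1760
R: 318 − (-1760) = 2078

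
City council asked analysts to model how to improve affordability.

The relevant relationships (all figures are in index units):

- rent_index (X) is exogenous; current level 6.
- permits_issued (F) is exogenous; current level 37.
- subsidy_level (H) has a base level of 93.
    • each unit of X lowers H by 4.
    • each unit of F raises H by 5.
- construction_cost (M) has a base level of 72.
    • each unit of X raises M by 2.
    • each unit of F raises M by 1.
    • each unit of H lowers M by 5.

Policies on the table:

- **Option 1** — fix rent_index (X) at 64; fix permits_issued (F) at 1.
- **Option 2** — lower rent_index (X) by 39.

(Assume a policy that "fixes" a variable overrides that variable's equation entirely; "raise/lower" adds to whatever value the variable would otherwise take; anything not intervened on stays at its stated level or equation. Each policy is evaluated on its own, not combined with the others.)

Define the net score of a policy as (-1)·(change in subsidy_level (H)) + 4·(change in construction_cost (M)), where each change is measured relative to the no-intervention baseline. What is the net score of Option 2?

-3588

Baseline:
  X = 6
  F = 37
  H = 93 − 4·6 + 5·37 = 254
  M = 72 + 2·6 + 37 − 5·254 = -1149
Option 2 (X − 39):
  X = 6 − 39 = -33
  F = 37
  H = 93 − 4·(-33) + 5·37 = 410
  M = 72 + 2·(-33) + 37 − 5·410 = -2007
ΔH = 410 − 254 = 156; ΔM = -2007 − (-1149) = -858
Score = (-1)·156 + 4·(-858) = -3588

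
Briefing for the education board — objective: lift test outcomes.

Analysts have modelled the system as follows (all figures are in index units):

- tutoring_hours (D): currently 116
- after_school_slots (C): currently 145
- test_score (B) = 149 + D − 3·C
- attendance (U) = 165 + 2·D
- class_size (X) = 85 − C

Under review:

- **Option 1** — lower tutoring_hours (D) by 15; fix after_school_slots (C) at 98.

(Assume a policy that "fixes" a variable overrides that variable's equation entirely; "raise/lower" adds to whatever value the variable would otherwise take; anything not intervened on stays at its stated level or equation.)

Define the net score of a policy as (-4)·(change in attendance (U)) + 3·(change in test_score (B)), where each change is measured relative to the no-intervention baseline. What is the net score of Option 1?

Baseline:
  D = 116
  C = 145
  B = 149 + 116 − 3·145 = -170
  U = 165 + 2·116 = 397
Option 1 (D − 15, C := 98):
  D = 116 − 15 = 101
  C = 98
  B = 149 + 101 − 3·98 = -44
  U = 165 + 2·101 = 367
ΔU = 367 − 397 = -30; ΔB = -44 − (-170) = 126
Score = (-4)·(-30) + 3·126 = 498

498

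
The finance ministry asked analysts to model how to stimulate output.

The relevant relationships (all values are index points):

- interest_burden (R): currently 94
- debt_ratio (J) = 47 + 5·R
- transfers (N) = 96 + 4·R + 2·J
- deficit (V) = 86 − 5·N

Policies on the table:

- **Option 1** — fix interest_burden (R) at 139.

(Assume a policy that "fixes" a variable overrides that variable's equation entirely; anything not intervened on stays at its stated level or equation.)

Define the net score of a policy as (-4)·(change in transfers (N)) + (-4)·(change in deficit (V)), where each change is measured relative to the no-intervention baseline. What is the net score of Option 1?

10080

Baseline:
  R = 94
  J = 47 + 5·94 = 517
  N = 96 + 4·94 + 2·517 = 1506
  V = 86 − 5·1506 = -7444
Option 1 (R := 139):
  R = 139
  J = 47 + 5·139 = 742
  N = 96 + 4·139 + 2·742 = 2136
  V = 86 − 5·2136 = -10594
ΔN = 2136 − 1506 = 630; ΔV = -10594 − (-7444) = -3150
Score = (-4)·630 + (-4)·(-3150) = 10080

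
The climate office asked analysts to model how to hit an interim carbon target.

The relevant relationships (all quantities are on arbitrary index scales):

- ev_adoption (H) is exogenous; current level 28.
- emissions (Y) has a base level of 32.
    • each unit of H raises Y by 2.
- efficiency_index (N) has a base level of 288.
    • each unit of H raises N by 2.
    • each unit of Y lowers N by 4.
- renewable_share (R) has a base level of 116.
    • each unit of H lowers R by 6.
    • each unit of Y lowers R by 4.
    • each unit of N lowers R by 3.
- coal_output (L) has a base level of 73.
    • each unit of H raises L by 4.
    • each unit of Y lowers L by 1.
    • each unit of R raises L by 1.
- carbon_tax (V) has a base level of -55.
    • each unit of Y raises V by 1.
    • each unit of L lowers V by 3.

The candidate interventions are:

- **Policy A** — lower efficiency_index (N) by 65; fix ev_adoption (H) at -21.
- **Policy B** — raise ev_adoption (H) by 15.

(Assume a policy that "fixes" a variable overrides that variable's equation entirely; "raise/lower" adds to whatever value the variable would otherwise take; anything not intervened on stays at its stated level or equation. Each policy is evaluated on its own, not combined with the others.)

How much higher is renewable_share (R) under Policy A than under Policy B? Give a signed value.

Policy A (N − 65, H := -21):
  H = -21
  Y = 32 + 2·(-21) = -10
  N = 288 + 2·(-21) − 4·(-10) (−65 from intervention) = 221
  R = 116 − 6·(-21) − 4·(-10) − 3·221 = -381
Policy B (H + 15):
  H = 28 + 15 = 43
  Y = 32 + 2·43 = 118
  N = 288 + 2·43 − 4·118 = -98
  R = 116 − 6·43 − 4·118 − 3·(-98) = -320
R: -381 − (-320) = -61

-61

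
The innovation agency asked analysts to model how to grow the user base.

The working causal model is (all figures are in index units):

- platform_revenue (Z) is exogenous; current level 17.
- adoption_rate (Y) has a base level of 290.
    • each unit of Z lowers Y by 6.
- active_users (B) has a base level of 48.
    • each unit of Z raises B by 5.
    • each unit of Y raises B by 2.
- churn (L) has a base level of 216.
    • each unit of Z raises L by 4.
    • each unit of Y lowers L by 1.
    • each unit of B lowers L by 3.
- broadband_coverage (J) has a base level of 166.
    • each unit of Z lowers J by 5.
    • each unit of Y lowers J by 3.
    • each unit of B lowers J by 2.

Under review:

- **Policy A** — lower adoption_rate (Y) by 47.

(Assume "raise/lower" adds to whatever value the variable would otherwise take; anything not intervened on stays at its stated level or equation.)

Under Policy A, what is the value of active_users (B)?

Policy A (Y − 47):
  Z = 17
  Y = 290 − 6·17 (−47 from intervention) = 141
  B = 48 + 5·17 + 2·141 = 415

415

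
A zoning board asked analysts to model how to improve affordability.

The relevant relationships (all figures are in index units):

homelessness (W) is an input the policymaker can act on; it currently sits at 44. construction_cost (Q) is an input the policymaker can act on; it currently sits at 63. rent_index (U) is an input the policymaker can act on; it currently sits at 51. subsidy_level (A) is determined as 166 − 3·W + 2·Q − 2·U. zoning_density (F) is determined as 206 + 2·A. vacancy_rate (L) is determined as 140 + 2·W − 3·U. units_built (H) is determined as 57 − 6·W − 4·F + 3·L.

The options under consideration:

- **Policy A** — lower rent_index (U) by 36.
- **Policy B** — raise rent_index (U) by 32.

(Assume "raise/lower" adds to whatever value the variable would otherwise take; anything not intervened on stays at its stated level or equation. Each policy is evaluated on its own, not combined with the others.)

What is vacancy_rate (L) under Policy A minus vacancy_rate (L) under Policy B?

Policy A (U − 36):
  W = 44
  U = 51 − 36 = 15
  L = 140 + 2·44 − 3·15 = 183
Policy B (U + 32):
  W = 44
  U = 51 + 32 = 83
  L = 140 + 2·44 − 3·83 = -21
L: 183 − (-21) = 204

204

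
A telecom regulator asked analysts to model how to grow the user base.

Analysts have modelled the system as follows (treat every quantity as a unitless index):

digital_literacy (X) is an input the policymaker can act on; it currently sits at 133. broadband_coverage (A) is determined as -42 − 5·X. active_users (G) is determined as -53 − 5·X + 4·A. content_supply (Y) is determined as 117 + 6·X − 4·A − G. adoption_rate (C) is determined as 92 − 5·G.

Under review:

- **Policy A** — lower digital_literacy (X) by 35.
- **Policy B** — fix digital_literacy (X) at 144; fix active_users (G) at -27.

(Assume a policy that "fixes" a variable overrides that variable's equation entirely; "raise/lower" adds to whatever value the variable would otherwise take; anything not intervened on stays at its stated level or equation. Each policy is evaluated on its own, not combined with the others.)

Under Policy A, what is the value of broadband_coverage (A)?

Policy A (X − 35):
  X = 133 − 35 = 98
  A = -42 − 5·98 = -532

-532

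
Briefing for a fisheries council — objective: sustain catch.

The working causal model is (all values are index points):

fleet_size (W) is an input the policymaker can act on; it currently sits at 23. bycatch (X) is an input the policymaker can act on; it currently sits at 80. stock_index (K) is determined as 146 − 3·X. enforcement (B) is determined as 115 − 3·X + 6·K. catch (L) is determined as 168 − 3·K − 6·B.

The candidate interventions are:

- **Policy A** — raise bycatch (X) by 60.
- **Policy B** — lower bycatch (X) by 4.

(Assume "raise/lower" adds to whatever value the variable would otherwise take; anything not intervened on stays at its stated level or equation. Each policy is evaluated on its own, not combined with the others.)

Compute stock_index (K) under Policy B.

-82

Policy B (X − 4):
  X = 80 − 4 = 76
  K = 146 − 3·76 = -82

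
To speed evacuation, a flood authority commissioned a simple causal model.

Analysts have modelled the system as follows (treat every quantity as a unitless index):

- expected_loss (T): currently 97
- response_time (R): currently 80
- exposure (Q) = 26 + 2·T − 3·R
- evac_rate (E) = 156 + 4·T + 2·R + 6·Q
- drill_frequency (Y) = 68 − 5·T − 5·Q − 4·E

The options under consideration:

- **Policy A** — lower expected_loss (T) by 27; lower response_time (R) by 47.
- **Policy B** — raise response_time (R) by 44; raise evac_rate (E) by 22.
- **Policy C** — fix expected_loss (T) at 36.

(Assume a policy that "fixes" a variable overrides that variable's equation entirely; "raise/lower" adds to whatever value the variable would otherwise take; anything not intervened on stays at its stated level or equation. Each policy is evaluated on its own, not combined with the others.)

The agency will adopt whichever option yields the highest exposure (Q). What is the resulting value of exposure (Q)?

67

Policy A (T − 27, R − 47):
  T = 97 − 27 = 70
  R = 80 − 47 = 33
  Q = 26 + 2·70 − 3·33 = 67
Policy B (R + 44, E + 22):
  T = 97
  R = 80 + 44 = 124
  Q = 26 + 2·97 − 3·124 = -152
Policy C (T := 36):
  T = 36
  R = 80
  Q = 26 + 2·36 − 3·80 = -142
Comparing — Policy A: Q=67, Policy B: Q=-152, Policy C: Q=-142. Highest is 67 (Policy A).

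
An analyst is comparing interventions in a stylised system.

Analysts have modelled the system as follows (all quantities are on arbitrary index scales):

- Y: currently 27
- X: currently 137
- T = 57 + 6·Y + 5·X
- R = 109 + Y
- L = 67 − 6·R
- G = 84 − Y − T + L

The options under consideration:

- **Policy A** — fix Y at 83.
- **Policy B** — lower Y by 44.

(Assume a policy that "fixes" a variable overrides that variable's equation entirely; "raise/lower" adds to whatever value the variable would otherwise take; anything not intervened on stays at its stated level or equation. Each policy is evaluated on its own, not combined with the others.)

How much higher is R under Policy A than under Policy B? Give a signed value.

100

Policy A (Y := 83):
  Y = 83
  R = 109 + 83 = 192
Policy B (Y − 44):
  Y = 27 − 44 = -17
  R = 109 + (-17) = 92
R: 192 − 92 = 100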